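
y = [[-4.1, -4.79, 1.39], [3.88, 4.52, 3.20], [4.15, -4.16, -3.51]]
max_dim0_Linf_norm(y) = 4.79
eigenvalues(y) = [(-6.31+0j), (1.61+4.88j), (1.61-4.88j)]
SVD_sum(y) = [[-2.67, -4.66, -1.52], [3.11, 5.43, 1.77], [-1.17, -2.04, -0.67]] + [[-2.12,0.74,1.45], [0.07,-0.03,-0.05], [5.04,-1.76,-3.44]] + [[0.69, -0.87, 1.46], [0.7, -0.88, 1.48], [0.28, -0.36, 0.59]]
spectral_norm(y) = 8.91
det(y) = -166.89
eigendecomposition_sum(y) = [[(-3.18+0j), (-0.56+0j), 2.21-0.00j],[(-0.18+0j), -0.03+0.00j, 0.12-0.00j],[4.45-0.00j, (0.78-0j), -3.10+0.00j]] + [[-0.46+1.49j, (-2.12+0.46j), (-0.41+1.09j)],[2.03-0.74j, (2.28+1.94j), 1.54-0.45j],[(-0.15+1.96j), -2.47+1.15j, -0.21+1.45j]] + [[-0.46-1.49j, -2.12-0.46j, (-0.41-1.09j)],[2.03+0.74j, (2.28-1.94j), (1.54+0.45j)],[-0.15-1.96j, (-2.47-1.15j), -0.21-1.45j]]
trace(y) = -3.09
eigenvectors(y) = [[-0.58+0.00j,(0.29-0.38j),(0.29+0.38j)],  [(-0.03+0j),-0.65+0.00j,-0.65-0.00j],  [0.81+0.00j,(0.25-0.54j),0.25+0.54j]]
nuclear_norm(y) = 18.52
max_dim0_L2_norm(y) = 7.79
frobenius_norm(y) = 11.59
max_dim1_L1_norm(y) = 11.82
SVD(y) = [[-0.63, -0.39, 0.68], [0.73, 0.01, 0.68], [-0.27, 0.92, 0.28]] @ diag([8.910239275726582, 6.890435386566734, 2.7182229917444847]) @ [[0.48, 0.83, 0.27], [0.79, -0.28, -0.54], [0.38, -0.48, 0.80]]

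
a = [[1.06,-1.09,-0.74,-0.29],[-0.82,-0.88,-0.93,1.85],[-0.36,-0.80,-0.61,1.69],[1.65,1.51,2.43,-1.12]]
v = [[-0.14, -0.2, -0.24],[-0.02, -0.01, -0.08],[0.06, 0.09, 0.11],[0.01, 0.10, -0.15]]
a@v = [[-0.17,-0.30,-0.21], [0.10,0.27,-0.11], [0.05,0.19,-0.17], [-0.13,-0.24,-0.08]]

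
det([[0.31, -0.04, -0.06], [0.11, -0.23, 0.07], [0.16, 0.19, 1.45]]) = -0.105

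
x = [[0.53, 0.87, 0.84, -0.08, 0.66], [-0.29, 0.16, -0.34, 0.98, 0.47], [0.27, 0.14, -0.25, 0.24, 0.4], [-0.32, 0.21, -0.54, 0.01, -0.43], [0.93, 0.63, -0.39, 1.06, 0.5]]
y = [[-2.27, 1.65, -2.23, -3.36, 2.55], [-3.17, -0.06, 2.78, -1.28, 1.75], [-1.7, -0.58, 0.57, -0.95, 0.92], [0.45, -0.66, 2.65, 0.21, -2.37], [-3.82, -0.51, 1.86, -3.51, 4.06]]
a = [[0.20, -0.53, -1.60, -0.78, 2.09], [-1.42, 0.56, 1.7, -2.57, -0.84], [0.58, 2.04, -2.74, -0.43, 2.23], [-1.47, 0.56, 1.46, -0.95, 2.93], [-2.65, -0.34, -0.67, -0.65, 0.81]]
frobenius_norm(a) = 7.77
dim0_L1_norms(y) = [11.41, 3.46, 10.09, 9.31, 11.65]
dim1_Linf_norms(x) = [0.87, 0.98, 0.4, 0.54, 1.06]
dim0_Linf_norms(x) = [0.93, 0.87, 0.84, 1.06, 0.66]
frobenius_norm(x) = 2.72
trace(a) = -2.12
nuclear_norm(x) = 5.10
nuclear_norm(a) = 15.78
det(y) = 59.02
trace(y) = 2.51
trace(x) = 0.95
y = x @ a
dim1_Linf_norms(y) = [3.36, 3.17, 1.7, 2.65, 4.06]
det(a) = -178.61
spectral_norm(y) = 9.33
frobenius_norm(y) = 10.90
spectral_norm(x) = 2.06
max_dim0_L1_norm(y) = 11.65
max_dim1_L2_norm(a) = 4.14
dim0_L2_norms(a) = [3.4, 2.28, 3.94, 2.95, 4.39]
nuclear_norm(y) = 18.00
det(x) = -0.33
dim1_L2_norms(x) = [1.48, 1.19, 0.61, 0.79, 1.67]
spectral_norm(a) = 5.13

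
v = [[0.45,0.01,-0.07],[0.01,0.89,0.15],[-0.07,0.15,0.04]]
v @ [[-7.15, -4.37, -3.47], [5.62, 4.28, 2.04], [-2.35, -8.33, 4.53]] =[[-3.00, -1.34, -1.86], [4.58, 2.52, 2.46], [1.25, 0.61, 0.73]]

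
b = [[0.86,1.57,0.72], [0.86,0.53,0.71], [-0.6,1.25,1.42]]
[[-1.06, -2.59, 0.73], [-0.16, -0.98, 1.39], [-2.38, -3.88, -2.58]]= b@[[0.82, 0.70, 2.26], [-0.86, -1.54, -0.63], [-0.57, -1.08, -0.31]]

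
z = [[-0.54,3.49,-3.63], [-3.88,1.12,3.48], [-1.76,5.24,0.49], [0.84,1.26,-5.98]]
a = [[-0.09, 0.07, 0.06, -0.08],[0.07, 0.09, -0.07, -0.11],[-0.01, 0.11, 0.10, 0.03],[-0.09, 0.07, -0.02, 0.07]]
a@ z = [[-0.40,-0.02,1.08],  [-0.36,-0.16,0.68],  [-0.57,0.65,0.29],  [-0.13,-0.25,0.14]]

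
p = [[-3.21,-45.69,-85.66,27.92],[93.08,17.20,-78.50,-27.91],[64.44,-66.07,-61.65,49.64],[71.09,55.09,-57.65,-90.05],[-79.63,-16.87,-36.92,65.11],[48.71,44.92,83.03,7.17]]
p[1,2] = -78.5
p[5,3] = 7.17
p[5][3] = 7.17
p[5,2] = 83.03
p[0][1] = -45.69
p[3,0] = 71.09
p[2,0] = 64.44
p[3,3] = -90.05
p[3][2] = -57.65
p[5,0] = 48.71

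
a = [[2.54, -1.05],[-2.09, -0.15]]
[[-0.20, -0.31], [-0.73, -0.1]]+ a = [[2.34,  -1.36], [-2.82,  -0.25]]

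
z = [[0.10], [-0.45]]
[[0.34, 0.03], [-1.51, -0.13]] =z @ [[3.36,0.28]]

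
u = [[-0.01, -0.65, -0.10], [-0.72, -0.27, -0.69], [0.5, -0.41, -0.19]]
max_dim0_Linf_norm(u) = 0.72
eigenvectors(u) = [[-0.49, 0.65, 0.61], [0.69, 0.49, 0.79], [-0.54, -0.58, 0.03]]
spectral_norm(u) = 1.08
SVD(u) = [[-0.32,-0.62,0.72], [-0.95,0.18,-0.26], [0.03,-0.77,-0.64]] @ diag([1.075045859559598, 0.8412564100989, 0.30127072926402226]) @ [[0.65, 0.42, 0.63], [-0.60, 0.79, 0.1], [-0.46, -0.45, 0.77]]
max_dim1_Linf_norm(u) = 0.72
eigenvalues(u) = [0.79, -0.41, -0.85]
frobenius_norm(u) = 1.40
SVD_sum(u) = [[-0.22, -0.14, -0.22],  [-0.67, -0.43, -0.64],  [0.02, 0.01, 0.02]] + [[0.31, -0.41, -0.05], [-0.09, 0.12, 0.01], [0.39, -0.51, -0.06]] + [[-0.10, -0.10, 0.17],[0.04, 0.04, -0.06],[0.09, 0.09, -0.15]]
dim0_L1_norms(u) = [1.23, 1.33, 0.98]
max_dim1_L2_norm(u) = 1.03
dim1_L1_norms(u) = [0.76, 1.68, 1.1]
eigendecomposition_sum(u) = [[0.3, -0.24, 0.14], [-0.42, 0.33, -0.19], [0.33, -0.26, 0.15]] + [[-0.19, 0.14, 0.35], [-0.14, 0.1, 0.26], [0.17, -0.12, -0.32]] + [[-0.12,-0.55,-0.59], [-0.15,-0.71,-0.76], [-0.01,-0.02,-0.03]]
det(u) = 0.27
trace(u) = -0.47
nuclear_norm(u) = 2.22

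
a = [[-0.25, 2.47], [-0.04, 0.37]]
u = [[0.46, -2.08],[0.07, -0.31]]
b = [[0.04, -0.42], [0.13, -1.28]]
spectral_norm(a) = 2.51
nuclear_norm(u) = 2.16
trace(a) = 0.12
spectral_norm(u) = 2.15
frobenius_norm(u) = 2.15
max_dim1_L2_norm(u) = 2.13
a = u @ b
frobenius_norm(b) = 1.35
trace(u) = 0.15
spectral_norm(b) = 1.35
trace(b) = -1.24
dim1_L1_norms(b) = [0.46, 1.41]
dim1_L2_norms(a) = [2.48, 0.37]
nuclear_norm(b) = 1.36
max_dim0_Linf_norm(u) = 2.08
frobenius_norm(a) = 2.51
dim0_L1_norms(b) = [0.17, 1.7]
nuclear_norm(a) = 2.51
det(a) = 0.01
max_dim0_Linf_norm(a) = 2.47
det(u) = 0.00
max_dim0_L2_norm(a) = 2.5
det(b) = 0.00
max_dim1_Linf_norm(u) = 2.08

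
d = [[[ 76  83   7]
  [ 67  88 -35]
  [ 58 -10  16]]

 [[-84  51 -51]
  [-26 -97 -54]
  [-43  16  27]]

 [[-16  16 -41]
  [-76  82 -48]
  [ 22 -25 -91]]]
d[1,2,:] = [-43, 16, 27]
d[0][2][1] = -10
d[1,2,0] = -43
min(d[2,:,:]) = -91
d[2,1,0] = -76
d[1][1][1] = -97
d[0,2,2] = 16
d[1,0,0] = -84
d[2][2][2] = -91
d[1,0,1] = 51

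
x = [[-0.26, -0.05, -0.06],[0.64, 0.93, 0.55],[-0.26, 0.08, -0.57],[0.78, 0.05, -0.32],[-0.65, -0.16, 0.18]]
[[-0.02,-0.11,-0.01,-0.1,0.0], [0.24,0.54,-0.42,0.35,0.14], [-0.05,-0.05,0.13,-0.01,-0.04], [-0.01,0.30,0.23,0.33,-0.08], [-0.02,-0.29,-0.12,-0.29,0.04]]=x @[[0.02, 0.36, 0.17, 0.36, -0.06], [0.18, 0.35, -0.36, 0.20, 0.12], [0.10, -0.02, -0.35, -0.12, 0.12]]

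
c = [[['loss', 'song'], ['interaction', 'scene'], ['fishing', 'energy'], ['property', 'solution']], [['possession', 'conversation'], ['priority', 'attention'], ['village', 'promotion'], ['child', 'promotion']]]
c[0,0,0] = 'loss'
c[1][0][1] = 'conversation'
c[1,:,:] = [['possession', 'conversation'], ['priority', 'attention'], ['village', 'promotion'], ['child', 'promotion']]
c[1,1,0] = 'priority'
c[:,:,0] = [['loss', 'interaction', 'fishing', 'property'], ['possession', 'priority', 'village', 'child']]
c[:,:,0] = [['loss', 'interaction', 'fishing', 'property'], ['possession', 'priority', 'village', 'child']]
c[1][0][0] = 'possession'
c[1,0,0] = 'possession'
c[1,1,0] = 'priority'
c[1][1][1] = 'attention'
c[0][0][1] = 'song'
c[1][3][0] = 'child'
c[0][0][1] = 'song'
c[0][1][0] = 'interaction'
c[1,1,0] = 'priority'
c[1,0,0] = 'possession'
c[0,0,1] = 'song'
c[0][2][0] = 'fishing'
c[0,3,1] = 'solution'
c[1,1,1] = 'attention'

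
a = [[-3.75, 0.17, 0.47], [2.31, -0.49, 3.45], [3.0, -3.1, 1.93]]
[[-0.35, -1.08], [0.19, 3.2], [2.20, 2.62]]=a@ [[0.05, 0.37],  [-0.71, -0.07],  [-0.08, 0.67]]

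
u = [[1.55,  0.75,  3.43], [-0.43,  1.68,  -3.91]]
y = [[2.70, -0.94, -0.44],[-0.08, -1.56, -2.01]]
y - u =[[1.15,-1.69,-3.87],  [0.35,-3.24,1.90]]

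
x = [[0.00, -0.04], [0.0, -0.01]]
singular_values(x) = [0.04, 0.0]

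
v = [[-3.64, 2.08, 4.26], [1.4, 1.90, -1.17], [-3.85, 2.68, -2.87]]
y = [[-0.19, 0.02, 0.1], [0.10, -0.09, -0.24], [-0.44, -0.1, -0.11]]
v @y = [[-0.97, -0.69, -1.33], [0.44, -0.03, -0.19], [2.26, -0.03, -0.71]]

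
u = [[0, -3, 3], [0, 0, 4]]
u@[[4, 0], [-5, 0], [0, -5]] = [[15, -15], [0, -20]]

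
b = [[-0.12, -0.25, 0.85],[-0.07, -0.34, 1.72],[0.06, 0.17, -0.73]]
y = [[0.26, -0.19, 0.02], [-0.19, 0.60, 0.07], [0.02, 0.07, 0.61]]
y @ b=[[-0.02,0.00,-0.12], [-0.02,-0.14,0.82], [0.03,0.07,-0.31]]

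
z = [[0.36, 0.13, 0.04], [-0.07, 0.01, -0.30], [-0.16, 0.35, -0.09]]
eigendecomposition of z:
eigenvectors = [[(0.95+0j), -0.04+0.18j, -0.04-0.18j], [(0.06+0j), -0.13-0.64j, (-0.13+0.64j)], [-0.29+0.00j, -0.74+0.00j, -0.74-0.00j]]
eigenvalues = [(0.36+0j), (-0.04+0.34j), (-0.04-0.34j)]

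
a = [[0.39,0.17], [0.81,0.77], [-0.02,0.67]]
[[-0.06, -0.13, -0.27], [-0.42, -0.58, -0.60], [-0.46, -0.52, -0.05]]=a @ [[0.13,0.01,-0.65], [-0.68,-0.77,-0.1]]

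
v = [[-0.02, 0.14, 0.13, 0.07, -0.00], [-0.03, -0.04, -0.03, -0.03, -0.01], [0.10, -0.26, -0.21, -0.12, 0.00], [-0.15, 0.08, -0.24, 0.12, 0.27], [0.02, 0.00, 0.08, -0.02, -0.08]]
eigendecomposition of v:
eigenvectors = [[(-0.43+0j), (-0.16+0.03j), (-0.16-0.03j), (-0.05+0.17j), -0.05-0.17j], [0.07+0.00j, (0.2-0.12j), 0.20+0.12j, (-0.28+0.37j), -0.28-0.37j], [(0.8+0j), (0.17+0.1j), (0.17-0.1j), (-0.06-0.38j), -0.06+0.38j], [(0.37+0j), (-0.92+0j), -0.92-0.00j, 0.64+0.00j, (0.64-0j)], [(-0.18+0j), (0.2+0j), 0.20-0.00j, (-0.3-0.33j), -0.30+0.33j]]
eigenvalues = [(-0.34+0j), (0.06+0.04j), (0.06-0.04j), (-0.01+0.01j), (-0.01-0.01j)]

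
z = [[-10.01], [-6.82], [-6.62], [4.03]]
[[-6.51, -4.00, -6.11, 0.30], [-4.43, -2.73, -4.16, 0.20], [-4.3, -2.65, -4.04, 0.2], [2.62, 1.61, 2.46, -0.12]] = z @ [[0.65, 0.40, 0.61, -0.03]]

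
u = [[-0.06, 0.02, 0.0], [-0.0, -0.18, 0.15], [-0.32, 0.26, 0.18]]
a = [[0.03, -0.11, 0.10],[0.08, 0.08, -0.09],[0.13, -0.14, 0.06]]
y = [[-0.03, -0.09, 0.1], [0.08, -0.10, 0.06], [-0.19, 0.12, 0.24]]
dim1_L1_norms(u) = [0.08, 0.33, 0.76]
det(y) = 0.00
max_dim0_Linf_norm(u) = 0.32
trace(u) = -0.06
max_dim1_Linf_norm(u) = 0.32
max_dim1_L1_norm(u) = 0.76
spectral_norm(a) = 0.25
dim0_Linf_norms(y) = [0.19, 0.12, 0.24]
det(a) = -0.00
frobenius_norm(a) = 0.29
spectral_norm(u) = 0.46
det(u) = 0.00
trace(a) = 0.17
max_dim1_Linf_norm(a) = 0.14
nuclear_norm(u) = 0.72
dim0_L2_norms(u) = [0.33, 0.32, 0.23]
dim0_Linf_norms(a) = [0.13, 0.14, 0.1]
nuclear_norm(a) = 0.41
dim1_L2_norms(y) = [0.14, 0.14, 0.33]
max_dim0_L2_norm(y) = 0.27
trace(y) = 0.11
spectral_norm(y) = 0.34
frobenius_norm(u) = 0.51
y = a + u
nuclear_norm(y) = 0.56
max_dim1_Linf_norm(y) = 0.24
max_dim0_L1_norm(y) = 0.4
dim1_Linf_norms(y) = [0.1, 0.1, 0.24]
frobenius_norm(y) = 0.38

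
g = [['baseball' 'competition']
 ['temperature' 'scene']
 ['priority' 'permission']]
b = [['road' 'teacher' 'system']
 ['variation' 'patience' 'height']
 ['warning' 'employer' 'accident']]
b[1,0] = 'variation'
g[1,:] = ['temperature', 'scene']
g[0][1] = 'competition'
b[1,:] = ['variation', 'patience', 'height']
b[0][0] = 'road'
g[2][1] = 'permission'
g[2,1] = 'permission'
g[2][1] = 'permission'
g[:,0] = ['baseball', 'temperature', 'priority']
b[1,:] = ['variation', 'patience', 'height']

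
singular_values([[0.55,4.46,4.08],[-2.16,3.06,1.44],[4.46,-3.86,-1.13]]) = [8.45, 4.2, 0.08]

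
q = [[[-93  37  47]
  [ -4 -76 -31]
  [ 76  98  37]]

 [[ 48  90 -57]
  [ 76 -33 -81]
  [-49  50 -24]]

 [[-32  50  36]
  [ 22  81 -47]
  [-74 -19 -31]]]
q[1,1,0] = 76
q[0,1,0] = -4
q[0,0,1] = 37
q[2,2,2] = -31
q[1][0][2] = -57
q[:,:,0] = [[-93, -4, 76], [48, 76, -49], [-32, 22, -74]]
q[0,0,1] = 37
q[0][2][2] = 37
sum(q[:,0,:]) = 126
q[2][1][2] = -47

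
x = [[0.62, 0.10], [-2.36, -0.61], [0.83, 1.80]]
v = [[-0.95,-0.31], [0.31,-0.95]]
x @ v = [[-0.56, -0.29], [2.05, 1.31], [-0.23, -1.97]]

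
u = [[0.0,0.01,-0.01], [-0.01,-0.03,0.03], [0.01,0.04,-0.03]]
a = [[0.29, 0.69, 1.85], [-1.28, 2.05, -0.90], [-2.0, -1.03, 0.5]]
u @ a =[[0.01, 0.03, -0.01],[-0.02, -0.10, 0.02],[0.01, 0.12, -0.03]]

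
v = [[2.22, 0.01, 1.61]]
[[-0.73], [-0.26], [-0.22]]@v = [[-1.62, -0.01, -1.18], [-0.58, -0.00, -0.42], [-0.49, -0.00, -0.35]]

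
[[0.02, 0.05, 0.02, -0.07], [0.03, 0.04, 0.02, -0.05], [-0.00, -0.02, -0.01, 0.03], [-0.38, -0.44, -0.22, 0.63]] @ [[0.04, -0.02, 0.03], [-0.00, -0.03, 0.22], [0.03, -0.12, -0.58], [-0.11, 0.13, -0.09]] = [[0.01, -0.01, 0.01],[0.01, -0.01, 0.0],[-0.0, 0.01, -0.0],[-0.09, 0.13, -0.04]]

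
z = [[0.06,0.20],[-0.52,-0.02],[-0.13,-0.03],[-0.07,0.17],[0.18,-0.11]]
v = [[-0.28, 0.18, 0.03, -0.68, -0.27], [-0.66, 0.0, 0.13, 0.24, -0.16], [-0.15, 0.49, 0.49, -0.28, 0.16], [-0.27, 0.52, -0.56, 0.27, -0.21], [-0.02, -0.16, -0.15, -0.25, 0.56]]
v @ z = [[-0.12, -0.15],[-0.1, -0.08],[-0.28, -0.12],[-0.27, 0.02],[0.22, -0.10]]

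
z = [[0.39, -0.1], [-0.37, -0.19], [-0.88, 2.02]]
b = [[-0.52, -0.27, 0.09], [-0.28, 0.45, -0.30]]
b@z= [[-0.18, 0.29], [-0.01, -0.66]]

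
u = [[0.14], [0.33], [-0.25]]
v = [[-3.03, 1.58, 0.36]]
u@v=[[-0.42,  0.22,  0.05], [-1.0,  0.52,  0.12], [0.76,  -0.40,  -0.09]]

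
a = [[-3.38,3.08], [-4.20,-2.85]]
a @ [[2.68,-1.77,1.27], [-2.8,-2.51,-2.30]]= [[-17.68, -1.75, -11.38],[-3.28, 14.59, 1.22]]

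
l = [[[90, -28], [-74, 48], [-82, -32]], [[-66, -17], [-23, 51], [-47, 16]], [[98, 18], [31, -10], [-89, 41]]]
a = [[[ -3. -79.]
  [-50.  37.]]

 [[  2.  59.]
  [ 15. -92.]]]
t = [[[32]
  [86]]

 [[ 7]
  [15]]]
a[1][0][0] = 2.0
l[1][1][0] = -23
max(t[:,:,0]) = 86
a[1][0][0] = 2.0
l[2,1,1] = -10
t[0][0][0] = 32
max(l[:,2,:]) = 41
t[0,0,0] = 32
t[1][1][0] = 15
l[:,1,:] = [[-74, 48], [-23, 51], [31, -10]]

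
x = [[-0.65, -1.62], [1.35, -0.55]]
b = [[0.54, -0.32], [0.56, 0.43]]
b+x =[[-0.11,-1.94], [1.91,-0.12]]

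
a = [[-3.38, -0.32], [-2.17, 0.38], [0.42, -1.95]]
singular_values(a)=[4.04, 2.01]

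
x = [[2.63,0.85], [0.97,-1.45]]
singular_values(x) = [2.83, 1.64]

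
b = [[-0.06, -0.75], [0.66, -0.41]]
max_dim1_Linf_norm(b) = 0.75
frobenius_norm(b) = 1.08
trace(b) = -0.47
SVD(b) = [[0.68, 0.73], [0.73, -0.68]] @ diag([0.9238283601354955, 0.5624421401436428]) @ [[0.48, -0.88], [-0.88, -0.48]]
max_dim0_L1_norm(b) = 1.16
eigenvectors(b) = [[(0.73+0j), (0.73-0j)], [0.17-0.66j, 0.17+0.66j]]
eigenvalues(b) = [(-0.24+0.68j), (-0.24-0.68j)]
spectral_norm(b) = 0.92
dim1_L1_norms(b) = [0.81, 1.07]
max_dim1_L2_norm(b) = 0.78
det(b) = 0.52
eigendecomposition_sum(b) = [[(-0.03+0.37j),(-0.37-0.13j)], [(0.33+0.11j),-0.21+0.31j]] + [[(-0.03-0.37j), (-0.38+0.13j)],[(0.33-0.11j), (-0.21-0.31j)]]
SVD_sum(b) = [[0.3, -0.55], [0.32, -0.59]] + [[-0.36,-0.20],[0.34,0.18]]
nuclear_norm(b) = 1.49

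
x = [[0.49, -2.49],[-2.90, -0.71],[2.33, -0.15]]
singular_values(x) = [3.76, 2.59]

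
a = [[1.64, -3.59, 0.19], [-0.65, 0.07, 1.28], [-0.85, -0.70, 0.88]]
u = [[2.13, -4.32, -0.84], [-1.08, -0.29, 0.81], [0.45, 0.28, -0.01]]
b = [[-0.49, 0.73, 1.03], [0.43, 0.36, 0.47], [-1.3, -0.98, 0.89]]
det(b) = -1.06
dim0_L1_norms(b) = [2.22, 2.07, 2.39]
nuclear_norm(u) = 6.58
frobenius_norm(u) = 5.11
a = b + u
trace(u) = 1.83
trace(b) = 0.76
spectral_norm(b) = 1.95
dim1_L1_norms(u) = [7.29, 2.18, 0.74]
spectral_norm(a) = 3.97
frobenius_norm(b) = 2.41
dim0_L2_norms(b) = [1.45, 1.27, 1.44]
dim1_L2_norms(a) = [3.95, 1.44, 1.41]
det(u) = -1.86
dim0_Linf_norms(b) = [1.3, 0.98, 1.03]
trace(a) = 2.59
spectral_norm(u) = 4.90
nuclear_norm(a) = 6.35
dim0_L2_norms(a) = [1.96, 3.66, 1.56]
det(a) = 3.52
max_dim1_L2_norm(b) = 1.86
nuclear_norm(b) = 3.71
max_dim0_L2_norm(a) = 3.66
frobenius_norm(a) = 4.43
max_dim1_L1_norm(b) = 3.17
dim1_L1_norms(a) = [5.42, 2.0, 2.43]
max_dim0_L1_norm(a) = 4.36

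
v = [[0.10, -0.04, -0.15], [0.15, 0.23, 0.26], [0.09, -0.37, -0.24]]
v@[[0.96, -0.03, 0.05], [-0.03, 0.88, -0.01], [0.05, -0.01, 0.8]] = [[0.09,-0.04,-0.11], [0.15,0.20,0.21], [0.09,-0.33,-0.18]]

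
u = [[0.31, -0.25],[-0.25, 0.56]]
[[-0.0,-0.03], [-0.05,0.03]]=u @ [[-0.13, -0.09], [-0.15, 0.01]]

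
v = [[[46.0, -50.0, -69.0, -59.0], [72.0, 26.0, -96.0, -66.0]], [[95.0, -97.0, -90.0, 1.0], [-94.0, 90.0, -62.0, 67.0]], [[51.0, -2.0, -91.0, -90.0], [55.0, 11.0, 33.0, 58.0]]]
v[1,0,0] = 95.0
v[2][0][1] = -2.0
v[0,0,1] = -50.0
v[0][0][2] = -69.0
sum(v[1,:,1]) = -7.0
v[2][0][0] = 51.0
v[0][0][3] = -59.0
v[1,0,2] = -90.0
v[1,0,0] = 95.0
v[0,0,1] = -50.0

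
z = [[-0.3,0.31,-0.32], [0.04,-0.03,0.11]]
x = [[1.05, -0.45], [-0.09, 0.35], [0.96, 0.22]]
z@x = [[-0.65, 0.17], [0.15, -0.0]]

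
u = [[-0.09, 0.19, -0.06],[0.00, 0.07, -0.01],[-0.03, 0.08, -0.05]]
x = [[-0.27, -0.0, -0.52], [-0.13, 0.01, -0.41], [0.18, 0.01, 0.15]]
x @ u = [[0.04,-0.09,0.04], [0.02,-0.06,0.03], [-0.02,0.05,-0.02]]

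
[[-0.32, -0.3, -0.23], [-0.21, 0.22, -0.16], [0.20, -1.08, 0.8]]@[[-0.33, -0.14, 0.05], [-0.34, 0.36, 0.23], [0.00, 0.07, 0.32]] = [[0.21, -0.08, -0.16],[-0.01, 0.10, -0.01],[0.3, -0.36, 0.02]]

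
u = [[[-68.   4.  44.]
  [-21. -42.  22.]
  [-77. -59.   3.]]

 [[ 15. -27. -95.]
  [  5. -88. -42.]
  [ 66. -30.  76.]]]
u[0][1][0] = -21.0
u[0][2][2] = 3.0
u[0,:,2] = [44.0, 22.0, 3.0]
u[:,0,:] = [[-68.0, 4.0, 44.0], [15.0, -27.0, -95.0]]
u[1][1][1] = -88.0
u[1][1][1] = -88.0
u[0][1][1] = -42.0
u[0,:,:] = [[-68.0, 4.0, 44.0], [-21.0, -42.0, 22.0], [-77.0, -59.0, 3.0]]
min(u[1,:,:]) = -95.0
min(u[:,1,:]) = -88.0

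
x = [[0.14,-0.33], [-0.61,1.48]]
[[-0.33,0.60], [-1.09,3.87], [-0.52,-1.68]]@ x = [[-0.41, 1.0],  [-2.51, 6.09],  [0.95, -2.31]]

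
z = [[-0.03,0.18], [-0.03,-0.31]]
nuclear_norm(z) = 0.40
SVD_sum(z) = [[0.01, 0.18], [-0.01, -0.31]] + [[-0.04,0.0], [-0.02,0.0]]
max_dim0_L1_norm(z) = 0.49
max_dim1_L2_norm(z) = 0.31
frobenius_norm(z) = 0.36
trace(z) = -0.34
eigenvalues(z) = [-0.05, -0.29]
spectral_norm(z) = 0.36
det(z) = 0.01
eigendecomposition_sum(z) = [[-0.06,-0.04], [0.01,0.0]] + [[0.03, 0.22], [-0.04, -0.31]]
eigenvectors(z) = [[0.99, -0.57], [-0.11, 0.82]]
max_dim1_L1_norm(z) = 0.34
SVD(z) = [[-0.5, 0.87], [0.87, 0.5]] @ diag([0.3586362137695667, 0.04098861028419495]) @ [[-0.03, -1.0], [-1.0, 0.03]]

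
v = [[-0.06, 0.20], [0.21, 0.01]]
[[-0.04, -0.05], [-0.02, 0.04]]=v @ [[-0.07, 0.2],[-0.2, -0.21]]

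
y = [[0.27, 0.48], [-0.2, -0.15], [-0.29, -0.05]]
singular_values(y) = [0.63, 0.22]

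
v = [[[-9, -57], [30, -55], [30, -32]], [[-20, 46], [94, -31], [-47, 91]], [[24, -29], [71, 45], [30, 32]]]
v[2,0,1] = -29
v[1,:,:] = [[-20, 46], [94, -31], [-47, 91]]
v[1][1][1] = -31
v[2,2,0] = 30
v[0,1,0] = 30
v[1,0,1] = 46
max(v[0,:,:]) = 30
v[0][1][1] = -55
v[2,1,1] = 45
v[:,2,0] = [30, -47, 30]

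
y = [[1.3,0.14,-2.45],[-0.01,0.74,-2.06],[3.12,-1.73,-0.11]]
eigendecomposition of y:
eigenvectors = [[0.65+0.00j, 0.65-0.00j, (0.47+0j)], [0.51+0.19j, 0.51-0.19j, 0.83+0.00j], [0.12-0.51j, 0.12+0.51j, (0.3+0j)]]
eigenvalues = [(0.97+1.97j), (0.97-1.97j), (-0.01+0j)]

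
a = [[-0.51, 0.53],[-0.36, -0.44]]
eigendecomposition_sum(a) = [[(-0.26+0.2j), (0.26+0.29j)], [(-0.18-0.2j), (-0.22+0.24j)]] + [[(-0.26-0.2j), 0.26-0.29j],[(-0.18+0.2j), (-0.22-0.24j)]]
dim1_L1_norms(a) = [1.04, 0.8]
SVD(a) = [[-0.98,0.21],  [0.21,0.98]] @ diag([0.742807895799493, 0.5589601326909904]) @ [[0.57,-0.82],[-0.82,-0.57]]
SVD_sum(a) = [[-0.41, 0.6], [0.09, -0.13]] + [[-0.10, -0.07], [-0.45, -0.31]]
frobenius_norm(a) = 0.93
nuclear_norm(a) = 1.30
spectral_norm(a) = 0.74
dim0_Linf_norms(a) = [0.51, 0.53]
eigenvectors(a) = [[0.77+0.00j, 0.77-0.00j], [0.05+0.63j, 0.05-0.63j]]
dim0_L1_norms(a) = [0.87, 0.97]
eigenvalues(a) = [(-0.48+0.44j), (-0.48-0.44j)]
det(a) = 0.42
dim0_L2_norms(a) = [0.62, 0.69]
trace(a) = -0.95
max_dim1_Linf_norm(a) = 0.53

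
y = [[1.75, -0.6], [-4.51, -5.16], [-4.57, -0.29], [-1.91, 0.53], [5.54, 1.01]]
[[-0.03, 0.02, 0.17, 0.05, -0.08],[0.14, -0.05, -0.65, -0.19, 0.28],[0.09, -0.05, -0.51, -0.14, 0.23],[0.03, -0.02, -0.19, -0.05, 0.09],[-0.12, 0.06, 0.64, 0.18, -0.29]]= y@ [[-0.02, 0.01, 0.11, 0.03, -0.05],  [-0.01, 0.0, 0.03, 0.01, -0.01]]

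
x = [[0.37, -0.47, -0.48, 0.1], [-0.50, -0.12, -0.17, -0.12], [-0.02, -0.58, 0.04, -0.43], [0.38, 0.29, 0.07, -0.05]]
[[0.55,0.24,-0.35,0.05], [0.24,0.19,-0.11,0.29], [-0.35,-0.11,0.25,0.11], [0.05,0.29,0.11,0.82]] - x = [[0.18,0.71,0.13,-0.05], [0.74,0.31,0.06,0.41], [-0.33,0.47,0.21,0.54], [-0.33,0.0,0.04,0.87]]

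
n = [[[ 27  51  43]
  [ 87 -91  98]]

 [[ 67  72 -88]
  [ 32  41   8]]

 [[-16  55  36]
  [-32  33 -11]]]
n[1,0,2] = -88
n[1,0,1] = 72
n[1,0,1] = 72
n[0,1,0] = 87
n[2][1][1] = 33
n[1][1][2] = 8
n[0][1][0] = 87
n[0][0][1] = 51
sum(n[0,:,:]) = 215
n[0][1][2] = 98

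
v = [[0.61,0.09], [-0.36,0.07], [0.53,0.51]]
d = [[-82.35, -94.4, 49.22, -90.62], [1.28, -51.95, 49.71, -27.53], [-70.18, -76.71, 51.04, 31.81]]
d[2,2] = 51.04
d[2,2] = 51.04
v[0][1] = 0.088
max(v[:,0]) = 0.612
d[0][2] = 49.22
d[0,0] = -82.35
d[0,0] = -82.35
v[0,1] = 0.088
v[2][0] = 0.53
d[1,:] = [1.28, -51.95, 49.71, -27.53]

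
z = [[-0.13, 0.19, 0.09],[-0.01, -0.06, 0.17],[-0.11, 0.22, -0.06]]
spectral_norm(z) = 0.34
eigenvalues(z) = [(0.01+0.01j), (0.01-0.01j), (-0.27+0j)]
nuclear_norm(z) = 0.55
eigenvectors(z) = [[0.83+0.00j, (0.83-0j), 0.30+0.00j], [(0.5+0.02j), (0.5-0.02j), -0.58+0.00j], [(0.26+0.04j), 0.26-0.04j, 0.75+0.00j]]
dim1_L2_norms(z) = [0.25, 0.18, 0.25]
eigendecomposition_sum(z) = [[(-0.05+0.08j), 0.06-0.07j, 0.07-0.09j], [-0.03+0.04j, 0.04-0.04j, 0.04-0.05j], [-0.02+0.02j, (0.02-0.02j), 0.02-0.02j]] + [[(-0.05-0.08j), (0.06+0.07j), (0.07+0.09j)], [-0.03-0.04j, (0.04+0.04j), 0.04+0.05j], [-0.02-0.02j, (0.02+0.02j), 0.02+0.02j]] + [[(-0.03+0j), (0.07-0j), (-0.04-0j)],  [0.06-0.00j, -0.14+0.00j, (0.08+0j)],  [(-0.07+0j), 0.18-0.00j, (-0.11-0j)]]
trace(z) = -0.25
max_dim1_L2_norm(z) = 0.25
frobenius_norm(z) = 0.40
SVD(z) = [[-0.67, -0.48, -0.57], [0.15, -0.84, 0.52], [-0.73, 0.26, 0.63]] @ diag([0.33949936966959954, 0.20625061524669058, 0.0009282802950696441]) @ [[0.49, -0.87, 0.03], [0.2, 0.08, -0.98], [-0.85, -0.48, -0.22]]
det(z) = -0.00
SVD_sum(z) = [[-0.11,0.20,-0.01], [0.03,-0.05,0.0], [-0.12,0.22,-0.01]] + [[-0.02, -0.01, 0.1], [-0.04, -0.01, 0.17], [0.01, 0.0, -0.05]] + [[0.0, 0.0, 0.0], [-0.00, -0.00, -0.00], [-0.00, -0.0, -0.0]]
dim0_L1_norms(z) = [0.25, 0.47, 0.32]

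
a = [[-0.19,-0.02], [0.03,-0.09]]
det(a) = 0.018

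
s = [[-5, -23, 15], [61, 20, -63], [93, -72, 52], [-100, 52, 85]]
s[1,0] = 61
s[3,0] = -100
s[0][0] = -5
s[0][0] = -5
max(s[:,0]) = 93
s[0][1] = -23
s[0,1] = -23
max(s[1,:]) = 61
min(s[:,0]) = -100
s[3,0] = -100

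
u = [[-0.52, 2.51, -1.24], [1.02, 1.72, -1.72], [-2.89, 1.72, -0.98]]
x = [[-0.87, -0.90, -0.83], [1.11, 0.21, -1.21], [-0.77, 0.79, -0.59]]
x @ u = [[1.93,  -5.16,  3.44],  [3.13,  1.07,  -0.55],  [2.91,  -1.59,  0.17]]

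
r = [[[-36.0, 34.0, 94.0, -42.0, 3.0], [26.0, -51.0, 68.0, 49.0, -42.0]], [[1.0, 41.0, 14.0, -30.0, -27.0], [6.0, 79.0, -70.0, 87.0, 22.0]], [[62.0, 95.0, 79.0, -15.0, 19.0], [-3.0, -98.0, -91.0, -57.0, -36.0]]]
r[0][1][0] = 26.0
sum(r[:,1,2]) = -93.0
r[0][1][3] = 49.0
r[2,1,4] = -36.0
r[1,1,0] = 6.0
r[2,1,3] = -57.0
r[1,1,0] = 6.0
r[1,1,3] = 87.0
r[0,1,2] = 68.0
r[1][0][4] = -27.0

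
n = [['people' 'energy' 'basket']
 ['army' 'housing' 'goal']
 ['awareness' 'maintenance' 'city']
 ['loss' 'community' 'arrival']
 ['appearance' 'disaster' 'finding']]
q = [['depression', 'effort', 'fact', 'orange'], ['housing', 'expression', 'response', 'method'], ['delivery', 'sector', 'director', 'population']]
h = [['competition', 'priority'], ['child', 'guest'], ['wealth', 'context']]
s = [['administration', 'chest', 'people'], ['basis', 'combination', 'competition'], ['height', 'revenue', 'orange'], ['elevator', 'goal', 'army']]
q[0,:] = ['depression', 'effort', 'fact', 'orange']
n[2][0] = 'awareness'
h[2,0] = 'wealth'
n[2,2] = 'city'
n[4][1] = 'disaster'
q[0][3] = 'orange'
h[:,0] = ['competition', 'child', 'wealth']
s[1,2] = 'competition'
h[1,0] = 'child'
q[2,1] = 'sector'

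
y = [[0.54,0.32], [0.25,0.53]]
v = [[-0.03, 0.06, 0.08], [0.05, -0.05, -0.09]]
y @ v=[[-0.0, 0.02, 0.01], [0.02, -0.01, -0.03]]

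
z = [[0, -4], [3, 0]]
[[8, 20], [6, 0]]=z @ [[2, 0], [-2, -5]]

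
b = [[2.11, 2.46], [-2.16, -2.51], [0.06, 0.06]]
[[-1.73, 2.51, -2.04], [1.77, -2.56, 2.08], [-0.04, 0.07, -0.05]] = b @ [[0.10, 0.92, 0.27], [-0.79, 0.23, -1.06]]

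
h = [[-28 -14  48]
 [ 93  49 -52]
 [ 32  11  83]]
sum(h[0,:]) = 6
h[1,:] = [93, 49, -52]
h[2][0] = 32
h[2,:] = [32, 11, 83]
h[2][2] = 83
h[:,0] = [-28, 93, 32]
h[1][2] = -52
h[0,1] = -14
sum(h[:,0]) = 97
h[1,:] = [93, 49, -52]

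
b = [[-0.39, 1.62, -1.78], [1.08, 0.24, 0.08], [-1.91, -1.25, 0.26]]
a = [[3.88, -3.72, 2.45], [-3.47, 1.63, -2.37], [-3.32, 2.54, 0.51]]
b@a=[[-1.23, -0.43, -5.70],[3.09, -3.42, 2.12],[-3.94, 5.73, -1.58]]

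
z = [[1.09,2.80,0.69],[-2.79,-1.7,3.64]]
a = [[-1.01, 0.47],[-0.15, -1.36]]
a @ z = [[-2.41, -3.63, 1.01],  [3.63, 1.89, -5.05]]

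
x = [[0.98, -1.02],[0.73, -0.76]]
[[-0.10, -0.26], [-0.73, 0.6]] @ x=[[-0.29, 0.30], [-0.28, 0.29]]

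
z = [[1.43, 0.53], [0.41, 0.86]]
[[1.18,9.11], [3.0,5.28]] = z @ [[-0.57, 4.97],  [3.76, 3.77]]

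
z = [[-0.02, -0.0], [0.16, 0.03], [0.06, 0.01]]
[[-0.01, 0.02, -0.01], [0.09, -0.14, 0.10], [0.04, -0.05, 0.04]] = z @ [[0.64,  -0.92,  0.54], [-0.26,  0.29,  0.4]]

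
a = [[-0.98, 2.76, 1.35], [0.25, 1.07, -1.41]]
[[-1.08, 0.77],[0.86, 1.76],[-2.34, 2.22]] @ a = [[1.25, -2.16, -2.54], [-0.4, 4.26, -1.32], [2.85, -4.08, -6.29]]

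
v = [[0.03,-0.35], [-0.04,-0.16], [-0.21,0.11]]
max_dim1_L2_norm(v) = 0.35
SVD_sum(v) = [[0.08, -0.34],[0.03, -0.14],[-0.03, 0.15]] + [[-0.05, -0.01], [-0.07, -0.02], [-0.18, -0.04]]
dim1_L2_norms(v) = [0.35, 0.16, 0.24]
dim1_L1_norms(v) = [0.38, 0.2, 0.32]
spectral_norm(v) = 0.41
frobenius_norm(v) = 0.45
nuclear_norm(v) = 0.61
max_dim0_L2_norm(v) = 0.4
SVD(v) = [[-0.85, -0.24], [-0.36, -0.37], [0.38, -0.90]] @ diag([0.40789314916146613, 0.20105516374155108]) @ [[-0.22,0.98], [0.98,0.22]]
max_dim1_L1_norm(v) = 0.38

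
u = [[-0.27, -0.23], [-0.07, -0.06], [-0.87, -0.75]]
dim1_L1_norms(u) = [0.5, 0.13, 1.62]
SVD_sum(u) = [[-0.27, -0.23], [-0.07, -0.06], [-0.87, -0.75]] + [[-0.00, 0.00], [-0.00, 0.0], [0.00, -0.00]]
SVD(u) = [[-0.29, -0.95], [-0.08, -0.11], [-0.95, 0.30]] @ diag([1.2056931487305338, 0.0020077610044735915]) @ [[0.76,0.65], [0.65,-0.76]]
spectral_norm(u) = 1.21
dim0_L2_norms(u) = [0.91, 0.79]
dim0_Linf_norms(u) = [0.87, 0.75]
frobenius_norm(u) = 1.21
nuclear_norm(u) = 1.21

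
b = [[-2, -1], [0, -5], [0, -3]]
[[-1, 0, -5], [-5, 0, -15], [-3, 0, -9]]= b@[[0, 0, 1], [1, 0, 3]]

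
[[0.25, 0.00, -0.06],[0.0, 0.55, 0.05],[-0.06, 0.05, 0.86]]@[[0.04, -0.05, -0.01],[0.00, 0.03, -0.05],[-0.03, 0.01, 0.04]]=[[0.01,-0.01,-0.0], [-0.00,0.02,-0.03], [-0.03,0.01,0.03]]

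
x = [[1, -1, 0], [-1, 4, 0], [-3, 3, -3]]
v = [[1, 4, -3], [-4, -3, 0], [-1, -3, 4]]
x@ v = [[5, 7, -3], [-17, -16, 3], [-12, -12, -3]]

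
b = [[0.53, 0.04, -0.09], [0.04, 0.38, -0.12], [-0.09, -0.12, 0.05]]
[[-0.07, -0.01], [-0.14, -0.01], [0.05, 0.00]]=b @ [[-0.09, -0.01], [-0.32, -0.02], [0.09, 0.00]]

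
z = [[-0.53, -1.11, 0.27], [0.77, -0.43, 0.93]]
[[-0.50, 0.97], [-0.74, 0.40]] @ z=[[1.01, 0.14, 0.77], [0.7, 0.65, 0.17]]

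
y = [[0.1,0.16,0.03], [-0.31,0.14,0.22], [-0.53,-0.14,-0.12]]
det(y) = -0.02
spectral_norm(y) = 0.63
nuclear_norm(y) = 1.06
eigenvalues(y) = [(0.14+0.33j), (0.14-0.33j), (-0.16+0j)]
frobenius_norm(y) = 0.72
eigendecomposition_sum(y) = [[(0.07+0.12j), (0.08-0.02j), (0.03-0.04j)], [-0.20+0.19j, (0.08+0.13j), 0.08+0.03j], [-0.18-0.12j, -0.09+0.09j, (-0.01+0.07j)]] + [[(0.07-0.12j), (0.08+0.02j), 0.03+0.04j], [-0.20-0.19j, (0.08-0.13j), 0.08-0.03j], [-0.18+0.12j, (-0.09-0.09j), -0.01-0.07j]] + [[(-0.03-0j), 0.01-0.00j, -0.02+0.00j], [0.09+0.00j, -0.02+0.00j, 0.05-0.00j], [(-0.16-0j), (0.04-0j), (-0.1+0j)]]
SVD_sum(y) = [[0.12, 0.02, 0.0], [-0.28, -0.04, -0.01], [-0.54, -0.08, -0.01]] + [[-0.01,0.08,0.09], [-0.03,0.20,0.21], [0.01,-0.08,-0.09]] + [[-0.01, 0.06, -0.06], [0.00, -0.02, 0.02], [-0.0, 0.02, -0.02]]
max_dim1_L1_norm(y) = 0.79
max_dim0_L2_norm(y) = 0.62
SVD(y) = [[-0.20, -0.35, 0.91], [0.45, -0.86, -0.24], [0.87, 0.37, 0.33]] @ diag([0.6275065946020202, 0.33620491704972216, 0.09328305034980959]) @ [[-0.99, -0.14, -0.02],[0.11, -0.68, -0.73],[-0.09, 0.72, -0.69]]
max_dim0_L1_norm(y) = 0.94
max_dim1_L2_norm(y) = 0.56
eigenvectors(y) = [[(0.09-0.36j), 0.09+0.36j, (0.18+0j)], [0.72+0.00j, (0.72-0j), (-0.46+0j)], [0.13+0.57j, 0.13-0.57j, (0.87+0j)]]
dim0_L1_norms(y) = [0.94, 0.44, 0.37]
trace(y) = 0.12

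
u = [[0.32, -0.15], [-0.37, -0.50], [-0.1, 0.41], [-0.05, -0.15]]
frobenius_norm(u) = 0.85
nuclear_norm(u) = 1.17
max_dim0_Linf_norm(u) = 0.5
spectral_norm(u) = 0.71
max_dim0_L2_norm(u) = 0.68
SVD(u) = [[-0.03, 0.77], [-0.85, -0.34], [0.48, -0.54], [-0.22, 0.02]] @ diag([0.7108791719346198, 0.4577671929152954]) @ [[0.38, 0.93], [0.93, -0.38]]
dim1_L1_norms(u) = [0.47, 0.87, 0.51, 0.2]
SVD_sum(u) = [[-0.01,-0.02], [-0.23,-0.56], [0.13,0.32], [-0.06,-0.15]] + [[0.33, -0.13],[-0.14, 0.06],[-0.23, 0.09],[0.01, -0.00]]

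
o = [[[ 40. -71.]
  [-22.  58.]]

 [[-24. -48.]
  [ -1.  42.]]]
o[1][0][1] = -48.0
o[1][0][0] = -24.0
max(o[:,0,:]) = 40.0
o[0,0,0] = 40.0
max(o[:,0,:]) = 40.0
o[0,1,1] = 58.0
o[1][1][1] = 42.0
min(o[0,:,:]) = -71.0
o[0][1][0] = -22.0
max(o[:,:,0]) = 40.0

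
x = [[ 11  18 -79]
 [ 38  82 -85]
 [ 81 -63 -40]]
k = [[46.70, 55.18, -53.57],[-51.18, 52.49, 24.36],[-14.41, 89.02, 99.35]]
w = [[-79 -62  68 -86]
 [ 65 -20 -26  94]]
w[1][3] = 94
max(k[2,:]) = 99.35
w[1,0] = 65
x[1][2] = -85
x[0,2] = -79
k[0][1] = 55.18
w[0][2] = 68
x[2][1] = -63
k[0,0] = 46.7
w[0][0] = -79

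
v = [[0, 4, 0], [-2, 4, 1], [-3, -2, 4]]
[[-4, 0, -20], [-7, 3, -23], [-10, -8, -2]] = v @ [[0, -4, 0], [-1, 0, -5], [-3, -5, -3]]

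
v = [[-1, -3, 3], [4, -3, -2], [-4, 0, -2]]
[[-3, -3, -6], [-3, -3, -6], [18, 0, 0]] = v @ [[-3, 0, 0], [-1, 1, 2], [-3, 0, 0]]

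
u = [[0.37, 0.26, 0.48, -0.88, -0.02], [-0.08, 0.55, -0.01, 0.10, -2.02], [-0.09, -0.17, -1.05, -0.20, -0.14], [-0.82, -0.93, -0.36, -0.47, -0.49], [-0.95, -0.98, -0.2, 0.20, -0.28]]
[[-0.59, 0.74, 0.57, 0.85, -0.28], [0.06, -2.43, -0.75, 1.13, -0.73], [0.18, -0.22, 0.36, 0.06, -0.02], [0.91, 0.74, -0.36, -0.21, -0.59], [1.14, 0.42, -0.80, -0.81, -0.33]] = u @ [[-1.03,-0.14,0.73,-0.19,0.45],[-0.11,-0.84,-0.02,0.95,-0.09],[-0.09,0.41,-0.34,-0.01,-0.13],[0.16,-0.95,-0.54,-0.76,0.40],[-0.01,0.93,0.31,-0.33,0.34]]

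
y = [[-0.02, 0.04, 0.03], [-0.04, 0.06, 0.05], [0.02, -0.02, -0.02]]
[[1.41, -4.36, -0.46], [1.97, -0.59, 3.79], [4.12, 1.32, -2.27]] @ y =[[0.14, -0.20, -0.17], [0.06, -0.03, -0.05], [-0.18, 0.29, 0.24]]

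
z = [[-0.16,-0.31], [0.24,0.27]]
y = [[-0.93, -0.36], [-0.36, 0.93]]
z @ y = [[0.26,-0.23],[-0.32,0.16]]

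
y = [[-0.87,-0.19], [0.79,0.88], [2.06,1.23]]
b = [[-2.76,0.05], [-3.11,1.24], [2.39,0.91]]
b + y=[[-3.63, -0.14], [-2.32, 2.12], [4.45, 2.14]]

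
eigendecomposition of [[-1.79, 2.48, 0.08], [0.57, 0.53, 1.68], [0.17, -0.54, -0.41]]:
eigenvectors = [[-0.98, 0.71, -0.73], [0.12, 0.65, -0.53], [0.14, -0.27, 0.42]]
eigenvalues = [-2.12, 0.47, -0.02]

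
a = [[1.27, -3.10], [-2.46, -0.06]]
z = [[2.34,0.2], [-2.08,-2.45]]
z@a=[[2.48,-7.27],[3.39,6.60]]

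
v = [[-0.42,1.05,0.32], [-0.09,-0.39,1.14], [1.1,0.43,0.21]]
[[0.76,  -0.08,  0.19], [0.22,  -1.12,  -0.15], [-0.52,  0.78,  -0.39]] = v @ [[-0.67, 0.69, -0.36], [0.37, 0.44, 0.08], [0.27, -0.78, -0.13]]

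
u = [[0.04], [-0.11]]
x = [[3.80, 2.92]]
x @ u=[[-0.17]]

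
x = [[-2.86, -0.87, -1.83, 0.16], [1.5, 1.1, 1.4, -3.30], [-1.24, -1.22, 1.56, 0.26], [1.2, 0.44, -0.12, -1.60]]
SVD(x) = [[-0.55, -0.83, 0.04, 0.03], [0.74, -0.46, 0.32, 0.38], [-0.16, 0.14, 0.93, -0.31], [0.36, -0.28, -0.19, -0.87]] @ diag([5.149435958143087, 2.4816985249119674, 2.342278393280209, 0.44092365870459194]) @ [[0.64, 0.32, 0.34, -0.61], [0.48, -0.03, 0.46, 0.75], [-0.43, -0.38, 0.79, -0.22], [-0.41, 0.87, 0.24, 0.15]]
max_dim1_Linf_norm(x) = 3.3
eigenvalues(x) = [(-2.19+0.74j), (-2.19-0.74j), (1.29+0.89j), (1.29-0.89j)]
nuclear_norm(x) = 10.41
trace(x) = -1.80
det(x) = 13.20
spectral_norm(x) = 5.15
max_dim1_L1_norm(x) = 7.3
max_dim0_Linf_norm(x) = 3.3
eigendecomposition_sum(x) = [[-1.57-1.21j, -0.50-0.42j, (-0.47-0.58j), (0.01-1.72j)], [0.90+2.21j, (0.26+0.73j), (0.13+0.89j), (-1.06+1.78j)], [-0.30+0.16j, -0.10+0.05j, (-0.12+0.03j), -0.26-0.12j], [0.56+1.53j, 0.16+0.51j, 0.07+0.61j, (-0.76+1.18j)]] + [[-1.57+1.21j, (-0.5+0.42j), (-0.47+0.58j), (0.01+1.72j)],  [0.90-2.21j, 0.26-0.73j, (0.13-0.89j), -1.06-1.78j],  [-0.30-0.16j, -0.10-0.05j, -0.12-0.03j, (-0.26+0.12j)],  [0.56-1.53j, 0.16-0.51j, 0.07-0.61j, (-0.76-1.18j)]] + [[0.14-0.15j, 0.06-0.50j, (-0.45+0.34j), (0.07+0.57j)], [-0.15+0.40j, 0.29+0.99j, 0.57-1.02j, -0.59-1.01j], [-0.32+0.08j, -0.51+0.62j, (0.9-0.08j), 0.39-0.83j], [(0.04-0.02j), (0.06-0.1j), (-0.13+0.03j), -0.04+0.13j]] + [[0.14+0.15j, (0.06+0.5j), -0.45-0.34j, 0.07-0.57j], [-0.15-0.40j, (0.29-0.99j), 0.57+1.02j, -0.59+1.01j], [-0.32-0.08j, (-0.51-0.62j), (0.9+0.08j), 0.39+0.83j], [0.04+0.02j, 0.06+0.10j, (-0.13-0.03j), -0.04-0.13j]]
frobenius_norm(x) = 6.19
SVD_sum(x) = [[-1.82,-0.90,-0.96,1.73], [2.44,1.21,1.29,-2.31], [-0.52,-0.26,-0.28,0.5], [1.18,0.59,0.63,-1.12]] + [[-0.99,  0.06,  -0.95,  -1.55], [-0.55,  0.03,  -0.52,  -0.85], [0.17,  -0.01,  0.16,  0.26], [-0.33,  0.02,  -0.31,  -0.51]] + [[-0.04, -0.04, 0.08, -0.02],[-0.32, -0.29, 0.59, -0.16],[-0.94, -0.83, 1.71, -0.47],[0.19, 0.17, -0.34, 0.09]] + [[-0.01, 0.01, 0.00, 0.0], [-0.07, 0.15, 0.04, 0.03], [0.06, -0.12, -0.03, -0.02], [0.16, -0.33, -0.09, -0.06]]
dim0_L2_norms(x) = [3.66, 1.91, 2.79, 3.68]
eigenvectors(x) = [[(-0.49+0.28j), -0.49-0.28j, -0.33-0.14j, -0.33+0.14j], [(0.68+0j), 0.68-0.00j, 0.73+0.00j, 0.73-0.00j], [0.01+0.09j, 0.01-0.09j, 0.32+0.47j, (0.32-0.47j)], [(0.46+0.02j), 0.46-0.02j, -0.06-0.06j, -0.06+0.06j]]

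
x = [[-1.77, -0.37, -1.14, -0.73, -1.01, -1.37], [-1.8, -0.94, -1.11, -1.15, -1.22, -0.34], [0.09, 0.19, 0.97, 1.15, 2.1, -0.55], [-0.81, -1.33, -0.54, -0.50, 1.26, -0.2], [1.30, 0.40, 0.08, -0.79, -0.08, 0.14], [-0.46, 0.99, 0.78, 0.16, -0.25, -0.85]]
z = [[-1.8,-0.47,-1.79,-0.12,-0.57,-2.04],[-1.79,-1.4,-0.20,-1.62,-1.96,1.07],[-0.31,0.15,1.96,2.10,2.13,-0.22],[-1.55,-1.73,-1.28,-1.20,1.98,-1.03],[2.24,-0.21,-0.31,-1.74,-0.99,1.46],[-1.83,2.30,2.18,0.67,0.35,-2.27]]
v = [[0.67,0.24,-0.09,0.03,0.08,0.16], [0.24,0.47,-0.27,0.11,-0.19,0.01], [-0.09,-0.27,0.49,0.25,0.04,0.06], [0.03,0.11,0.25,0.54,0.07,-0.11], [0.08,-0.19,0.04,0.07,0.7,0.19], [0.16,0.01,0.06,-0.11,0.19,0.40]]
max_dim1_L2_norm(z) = 4.37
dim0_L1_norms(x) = [6.23, 4.22, 4.62, 4.48, 5.92, 3.45]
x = v @ z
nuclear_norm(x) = 10.95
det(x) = 0.04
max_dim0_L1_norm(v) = 1.29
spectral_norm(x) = 4.40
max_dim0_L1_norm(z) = 9.52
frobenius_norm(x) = 5.75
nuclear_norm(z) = 18.89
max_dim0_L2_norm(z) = 4.16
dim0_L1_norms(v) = [1.27, 1.29, 1.2, 1.11, 1.27, 0.93]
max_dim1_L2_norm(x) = 2.88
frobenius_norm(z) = 8.99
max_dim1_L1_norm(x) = 6.56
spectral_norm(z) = 5.94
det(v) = -0.00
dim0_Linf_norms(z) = [2.24, 2.3, 2.18, 2.1, 2.13, 2.27]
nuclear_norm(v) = 3.28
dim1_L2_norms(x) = [2.83, 2.88, 2.65, 2.14, 1.58, 1.62]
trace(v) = 3.27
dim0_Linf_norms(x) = [1.8, 1.33, 1.14, 1.15, 2.1, 1.37]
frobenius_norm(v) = 1.59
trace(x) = -3.17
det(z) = 150.93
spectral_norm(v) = 0.99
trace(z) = -5.70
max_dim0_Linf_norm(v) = 0.7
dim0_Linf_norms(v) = [0.67, 0.47, 0.49, 0.54, 0.7, 0.4]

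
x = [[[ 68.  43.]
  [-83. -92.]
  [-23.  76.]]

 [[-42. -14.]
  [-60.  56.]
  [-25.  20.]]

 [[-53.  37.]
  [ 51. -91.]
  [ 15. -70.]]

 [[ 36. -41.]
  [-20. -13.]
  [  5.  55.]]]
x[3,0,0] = 36.0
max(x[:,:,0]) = 68.0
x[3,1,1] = -13.0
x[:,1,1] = [-92.0, 56.0, -91.0, -13.0]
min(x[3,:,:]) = -41.0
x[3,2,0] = 5.0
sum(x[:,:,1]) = -34.0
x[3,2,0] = 5.0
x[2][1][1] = -91.0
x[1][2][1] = 20.0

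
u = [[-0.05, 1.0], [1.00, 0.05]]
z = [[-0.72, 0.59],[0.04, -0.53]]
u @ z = [[0.08, -0.56], [-0.72, 0.56]]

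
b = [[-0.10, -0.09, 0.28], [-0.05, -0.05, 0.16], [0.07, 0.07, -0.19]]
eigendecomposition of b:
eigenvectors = [[0.75, 0.82, 0.5],[0.41, -0.56, 0.75],[-0.52, 0.10, 0.44]]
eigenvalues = [-0.35, -0.0, 0.01]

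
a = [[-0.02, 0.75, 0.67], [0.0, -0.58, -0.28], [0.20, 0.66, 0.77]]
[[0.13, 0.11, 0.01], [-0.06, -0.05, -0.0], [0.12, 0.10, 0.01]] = a @ [[-0.08, -0.11, -0.03], [0.04, 0.01, -0.01], [0.14, 0.15, 0.03]]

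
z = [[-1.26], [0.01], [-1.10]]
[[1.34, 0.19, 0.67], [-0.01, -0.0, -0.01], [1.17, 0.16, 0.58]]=z @ [[-1.06, -0.15, -0.53]]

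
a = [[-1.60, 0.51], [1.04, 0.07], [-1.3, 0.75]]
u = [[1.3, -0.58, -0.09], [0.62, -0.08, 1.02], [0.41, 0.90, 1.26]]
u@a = [[-2.57, 0.55], [-2.4, 1.08], [-1.36, 1.22]]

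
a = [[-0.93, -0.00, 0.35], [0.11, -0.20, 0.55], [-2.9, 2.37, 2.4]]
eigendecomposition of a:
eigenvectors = [[0.10+0.00j,  -0.25+0.38j,  -0.25-0.38j], [0.20+0.00j,  0.51+0.36j,  (0.51-0.36j)], [0.98+0.00j,  -0.64+0.00j,  (-0.64-0j)]]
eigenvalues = [(2.59+0j), (-0.66+0.4j), (-0.66-0.4j)]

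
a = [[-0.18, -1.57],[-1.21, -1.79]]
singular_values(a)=[2.61, 0.6]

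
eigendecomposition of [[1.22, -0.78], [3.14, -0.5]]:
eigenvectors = [[(0.25+0.37j), (0.25-0.37j)],[(0.89+0j), 0.89-0.00j]]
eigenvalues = [(0.36+1.31j), (0.36-1.31j)]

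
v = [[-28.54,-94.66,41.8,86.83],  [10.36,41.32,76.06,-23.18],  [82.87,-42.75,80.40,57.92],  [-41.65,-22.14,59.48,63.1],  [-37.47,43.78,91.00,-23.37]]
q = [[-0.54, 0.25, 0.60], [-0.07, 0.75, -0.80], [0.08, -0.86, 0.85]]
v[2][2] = 80.4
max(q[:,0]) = 0.079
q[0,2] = 0.596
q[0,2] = 0.596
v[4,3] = -23.37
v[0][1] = -94.66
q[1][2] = -0.796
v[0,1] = -94.66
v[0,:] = [-28.54, -94.66, 41.8, 86.83]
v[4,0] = -37.47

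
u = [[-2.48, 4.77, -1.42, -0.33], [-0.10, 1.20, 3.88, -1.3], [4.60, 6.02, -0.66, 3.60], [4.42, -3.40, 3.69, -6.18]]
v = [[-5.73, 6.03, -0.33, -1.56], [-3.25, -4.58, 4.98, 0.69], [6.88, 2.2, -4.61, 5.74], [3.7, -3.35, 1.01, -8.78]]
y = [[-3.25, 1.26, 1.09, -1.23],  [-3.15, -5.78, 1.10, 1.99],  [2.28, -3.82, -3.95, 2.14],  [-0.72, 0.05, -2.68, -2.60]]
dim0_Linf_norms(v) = [6.88, 6.03, 4.98, 8.78]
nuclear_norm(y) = 18.98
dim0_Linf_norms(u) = [4.6, 6.02, 3.88, 6.18]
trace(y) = -15.58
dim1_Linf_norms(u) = [4.77, 3.88, 6.02, 6.18]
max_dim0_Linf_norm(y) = 5.78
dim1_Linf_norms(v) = [6.03, 4.98, 6.88, 8.78]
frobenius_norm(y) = 10.85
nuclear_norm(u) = 25.80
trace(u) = -8.12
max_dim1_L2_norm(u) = 9.11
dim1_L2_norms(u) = [5.57, 4.27, 8.41, 9.11]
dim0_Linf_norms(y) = [3.25, 5.78, 3.95, 2.6]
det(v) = -785.47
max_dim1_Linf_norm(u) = 6.18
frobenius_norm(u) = 14.25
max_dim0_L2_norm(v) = 10.63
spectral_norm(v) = 12.62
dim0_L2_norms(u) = [6.85, 8.48, 5.58, 7.28]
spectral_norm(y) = 7.90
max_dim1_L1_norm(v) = 19.43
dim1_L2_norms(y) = [3.85, 6.96, 6.32, 3.8]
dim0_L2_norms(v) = [10.22, 8.57, 6.87, 10.63]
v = y + u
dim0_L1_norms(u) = [11.6, 15.39, 9.65, 11.41]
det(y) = 173.44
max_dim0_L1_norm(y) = 10.91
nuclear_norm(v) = 32.04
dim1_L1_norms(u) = [9.0, 6.48, 14.88, 17.69]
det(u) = -1069.83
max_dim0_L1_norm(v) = 19.56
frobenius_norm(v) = 18.38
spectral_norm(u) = 10.87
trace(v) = -23.70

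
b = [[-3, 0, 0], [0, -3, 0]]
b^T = [[-3, 0], [0, -3], [0, 0]]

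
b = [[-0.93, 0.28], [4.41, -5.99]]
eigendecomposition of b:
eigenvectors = [[0.77, -0.05], [0.64, 1.0]]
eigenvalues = [-0.7, -6.22]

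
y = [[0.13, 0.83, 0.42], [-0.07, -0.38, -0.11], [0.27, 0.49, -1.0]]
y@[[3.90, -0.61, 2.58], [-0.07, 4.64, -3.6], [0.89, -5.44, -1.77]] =[[0.82, 1.49, -3.4],[-0.34, -1.12, 1.38],[0.13, 7.55, 0.70]]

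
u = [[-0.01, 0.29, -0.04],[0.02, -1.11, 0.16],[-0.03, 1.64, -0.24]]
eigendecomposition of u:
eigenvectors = [[0.14, -0.98, 0.81], [-0.55, -0.05, 0.10], [0.82, -0.19, 0.58]]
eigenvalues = [-1.35, -0.0, -0.0]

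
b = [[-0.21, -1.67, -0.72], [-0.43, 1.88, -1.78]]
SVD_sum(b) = [[0.12, -0.91, 0.52], [-0.29, 2.20, -1.26]] + [[-0.33,-0.76,-1.24], [-0.14,-0.32,-0.52]]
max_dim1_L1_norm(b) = 4.09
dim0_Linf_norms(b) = [0.43, 1.88, 1.78]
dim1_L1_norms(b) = [2.6, 4.09]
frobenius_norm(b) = 3.20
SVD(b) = [[-0.38, 0.92], [0.92, 0.38]] @ diag([2.760393727805264, 1.618433337364674]) @ [[-0.11, 0.86, -0.5], [-0.22, -0.51, -0.83]]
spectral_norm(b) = 2.76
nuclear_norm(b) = 4.38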